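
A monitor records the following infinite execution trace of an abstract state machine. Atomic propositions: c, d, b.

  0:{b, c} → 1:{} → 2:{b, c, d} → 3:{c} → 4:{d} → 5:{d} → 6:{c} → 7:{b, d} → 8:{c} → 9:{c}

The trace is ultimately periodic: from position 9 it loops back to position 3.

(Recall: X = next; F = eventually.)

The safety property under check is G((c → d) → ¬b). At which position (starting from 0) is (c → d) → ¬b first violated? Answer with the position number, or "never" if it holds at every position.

2

Check (c → d) → ¬b at each position in order: 0 ✓, 1 ✓.
At position 2 the labels are {b, c, d}, so (c → d) → ¬b is false there. This is the first violation.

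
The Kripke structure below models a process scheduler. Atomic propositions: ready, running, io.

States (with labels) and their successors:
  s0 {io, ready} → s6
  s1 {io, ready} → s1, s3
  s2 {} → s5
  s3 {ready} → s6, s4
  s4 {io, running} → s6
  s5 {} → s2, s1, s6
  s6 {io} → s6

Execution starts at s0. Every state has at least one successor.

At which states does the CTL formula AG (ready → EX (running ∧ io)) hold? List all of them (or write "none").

States satisfying ready → EX (running ∧ io): {s2, s3, s4, s5, s6}.
States satisfying AG (ready → EX (running ∧ io)): {s3, s4, s6}.

{s3, s4, s6}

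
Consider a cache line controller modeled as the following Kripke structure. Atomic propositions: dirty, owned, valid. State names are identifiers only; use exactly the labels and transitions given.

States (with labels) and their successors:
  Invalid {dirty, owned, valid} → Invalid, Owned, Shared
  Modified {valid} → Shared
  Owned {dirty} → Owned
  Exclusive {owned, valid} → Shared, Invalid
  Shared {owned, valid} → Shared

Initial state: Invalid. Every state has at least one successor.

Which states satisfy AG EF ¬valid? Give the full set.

States satisfying EF ¬valid: {Invalid, Owned, Exclusive}.
States satisfying AG EF ¬valid: {Owned}.

{Owned}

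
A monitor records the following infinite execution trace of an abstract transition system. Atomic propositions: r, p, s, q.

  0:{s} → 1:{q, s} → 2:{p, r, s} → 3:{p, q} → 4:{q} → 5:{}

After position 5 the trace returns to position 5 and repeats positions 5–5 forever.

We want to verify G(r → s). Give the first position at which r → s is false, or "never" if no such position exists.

never

r → s holds at every position 0..5, and those are all the positions the trace ever visits, so the invariant G(r → s) is never violated.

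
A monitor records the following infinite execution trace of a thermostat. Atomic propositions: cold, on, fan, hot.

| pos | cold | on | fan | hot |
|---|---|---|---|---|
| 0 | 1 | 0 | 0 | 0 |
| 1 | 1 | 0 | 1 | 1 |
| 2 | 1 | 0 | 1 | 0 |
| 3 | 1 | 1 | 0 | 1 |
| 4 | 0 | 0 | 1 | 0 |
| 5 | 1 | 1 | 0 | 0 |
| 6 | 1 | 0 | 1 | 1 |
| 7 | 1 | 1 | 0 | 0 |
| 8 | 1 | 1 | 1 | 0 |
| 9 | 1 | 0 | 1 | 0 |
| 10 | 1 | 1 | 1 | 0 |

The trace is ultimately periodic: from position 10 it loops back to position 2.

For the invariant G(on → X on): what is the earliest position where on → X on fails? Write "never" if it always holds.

Check on → X on at each position in order: 0 ✓, 1 ✓, 2 ✓.
At position 3 the labels are {cold, hot, on} and the next position 4 has {fan}, so on → X on is false there. This is the first violation.

3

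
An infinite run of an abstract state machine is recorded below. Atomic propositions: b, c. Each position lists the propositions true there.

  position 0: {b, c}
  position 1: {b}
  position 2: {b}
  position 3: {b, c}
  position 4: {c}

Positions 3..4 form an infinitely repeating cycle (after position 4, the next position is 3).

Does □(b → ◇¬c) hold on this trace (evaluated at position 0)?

No

b → ◇¬c must hold at every position from 0 onward. It fails at position 3, so □(b → ◇¬c) is false.
Positions where b holds: 0, 1, 2, 3.
Check ◇¬c at each: 0→ok, 1→ok, 2→ok, 3→fails.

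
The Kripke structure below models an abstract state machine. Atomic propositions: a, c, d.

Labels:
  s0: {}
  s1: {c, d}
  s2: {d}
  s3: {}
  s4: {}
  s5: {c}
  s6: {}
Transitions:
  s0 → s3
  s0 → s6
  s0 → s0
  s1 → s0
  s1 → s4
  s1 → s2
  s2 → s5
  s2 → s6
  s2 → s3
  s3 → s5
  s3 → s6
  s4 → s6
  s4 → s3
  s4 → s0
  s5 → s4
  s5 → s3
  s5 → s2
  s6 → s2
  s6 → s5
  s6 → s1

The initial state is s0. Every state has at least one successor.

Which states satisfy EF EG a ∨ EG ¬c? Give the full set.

{s0, s2, s3, s4, s6}

States satisfying EG a: ∅.
States satisfying EF EG a: ∅.
States satisfying ¬c: {s0, s2, s3, s4, s6}.
States satisfying EG ¬c: {s0, s2, s3, s4, s6}.
States satisfying EF EG a ∨ EG ¬c: {s0, s2, s3, s4, s6}.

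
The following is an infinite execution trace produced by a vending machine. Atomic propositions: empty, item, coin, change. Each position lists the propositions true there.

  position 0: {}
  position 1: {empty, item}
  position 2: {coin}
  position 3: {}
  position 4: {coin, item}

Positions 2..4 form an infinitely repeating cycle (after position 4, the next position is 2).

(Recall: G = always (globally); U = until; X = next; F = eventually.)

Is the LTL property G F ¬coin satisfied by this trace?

Satisfied

F ¬coin holds at every position 0..4, and those are all positions ever visited, so G F ¬coin holds.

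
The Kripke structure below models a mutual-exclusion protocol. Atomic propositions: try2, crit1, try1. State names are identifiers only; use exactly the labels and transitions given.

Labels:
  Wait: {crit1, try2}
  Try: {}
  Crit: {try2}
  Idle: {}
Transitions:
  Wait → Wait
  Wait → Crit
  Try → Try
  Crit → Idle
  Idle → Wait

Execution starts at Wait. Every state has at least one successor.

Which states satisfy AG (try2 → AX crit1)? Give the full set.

{Try}

States satisfying try2 → AX crit1: {Try, Idle}.
States satisfying AG (try2 → AX crit1): {Try}.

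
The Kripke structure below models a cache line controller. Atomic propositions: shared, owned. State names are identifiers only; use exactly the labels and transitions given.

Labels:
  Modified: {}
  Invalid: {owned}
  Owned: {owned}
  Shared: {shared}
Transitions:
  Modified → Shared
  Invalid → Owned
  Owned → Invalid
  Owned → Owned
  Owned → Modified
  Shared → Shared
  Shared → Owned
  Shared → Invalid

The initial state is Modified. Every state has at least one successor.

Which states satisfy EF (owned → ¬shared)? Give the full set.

States satisfying owned → ¬shared: {Modified, Invalid, Owned, Shared}.
States satisfying EF (owned → ¬shared): {Modified, Invalid, Owned, Shared}.

{Modified, Invalid, Owned, Shared}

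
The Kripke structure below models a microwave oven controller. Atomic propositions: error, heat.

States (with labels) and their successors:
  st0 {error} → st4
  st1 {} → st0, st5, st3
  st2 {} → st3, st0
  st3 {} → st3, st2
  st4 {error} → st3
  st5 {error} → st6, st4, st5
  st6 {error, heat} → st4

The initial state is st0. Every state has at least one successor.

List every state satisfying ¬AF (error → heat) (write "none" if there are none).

{st5}

States satisfying error → heat: {st1, st2, st3, st6}.
States satisfying AF (error → heat): {st0, st1, st2, st3, st4, st6}.
States satisfying ¬AF (error → heat): {st5}.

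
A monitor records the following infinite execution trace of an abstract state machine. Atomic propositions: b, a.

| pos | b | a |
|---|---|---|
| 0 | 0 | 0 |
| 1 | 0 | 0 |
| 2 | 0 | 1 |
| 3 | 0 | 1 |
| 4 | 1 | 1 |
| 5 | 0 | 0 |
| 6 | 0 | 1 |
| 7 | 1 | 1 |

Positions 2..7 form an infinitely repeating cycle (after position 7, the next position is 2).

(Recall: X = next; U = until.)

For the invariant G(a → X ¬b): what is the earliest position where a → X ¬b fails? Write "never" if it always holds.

Check a → X ¬b at each position in order: 0 ✓, 1 ✓, 2 ✓.
At position 3 the labels are {a} and the next position 4 has {a, b}, so a → X ¬b is false there. This is the first violation.

3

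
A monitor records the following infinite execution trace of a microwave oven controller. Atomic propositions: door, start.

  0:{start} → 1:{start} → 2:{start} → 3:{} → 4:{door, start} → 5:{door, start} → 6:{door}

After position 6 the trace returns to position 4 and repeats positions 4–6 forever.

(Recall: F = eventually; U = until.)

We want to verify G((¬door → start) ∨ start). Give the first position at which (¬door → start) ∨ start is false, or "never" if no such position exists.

Check (¬door → start) ∨ start at each position in order: 0 ✓, 1 ✓, 2 ✓.
At position 3 the labels are {}, so (¬door → start) ∨ start is false there. This is the first violation.

3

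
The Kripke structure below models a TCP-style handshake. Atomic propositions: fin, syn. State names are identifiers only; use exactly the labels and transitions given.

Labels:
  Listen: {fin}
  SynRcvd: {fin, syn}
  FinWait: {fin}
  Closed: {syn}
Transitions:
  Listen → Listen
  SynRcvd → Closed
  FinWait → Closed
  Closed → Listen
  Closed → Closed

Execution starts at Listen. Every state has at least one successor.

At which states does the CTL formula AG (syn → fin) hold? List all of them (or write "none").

States satisfying syn → fin: {Listen, SynRcvd, FinWait}.
States satisfying AG (syn → fin): {Listen}.

{Listen}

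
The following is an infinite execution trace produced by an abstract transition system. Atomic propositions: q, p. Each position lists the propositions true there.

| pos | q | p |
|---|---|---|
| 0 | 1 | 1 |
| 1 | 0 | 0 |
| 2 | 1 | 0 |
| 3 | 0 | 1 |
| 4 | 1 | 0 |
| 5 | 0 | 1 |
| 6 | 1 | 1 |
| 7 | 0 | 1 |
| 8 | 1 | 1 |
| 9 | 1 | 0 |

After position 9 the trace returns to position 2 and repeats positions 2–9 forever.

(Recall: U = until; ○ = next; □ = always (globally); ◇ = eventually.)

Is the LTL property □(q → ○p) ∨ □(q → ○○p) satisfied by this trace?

q → ○p must hold at every position from 0 onward. It fails at position 0, so □(q → ○p) is false.
Positions where q holds: 0, 2, 4, 6, 8, 9.
Check ○p at each: 0→fails, 2→ok, 4→ok, 6→ok, 8→fails, 9→fails.
q → ○○p must hold at every position from 0 onward. It fails at position 0, so □(q → ○○p) is false.
Positions where q holds: 0, 2, 4, 6, 8, 9.
Check ○○p at each: 0→fails, 2→fails, 4→ok, 6→ok, 8→fails, 9→ok.
At position 0: □(q → ○p) is false; □(q → ○○p) is false; so □(q → ○p) ∨ □(q → ○○p) is false.

Does not hold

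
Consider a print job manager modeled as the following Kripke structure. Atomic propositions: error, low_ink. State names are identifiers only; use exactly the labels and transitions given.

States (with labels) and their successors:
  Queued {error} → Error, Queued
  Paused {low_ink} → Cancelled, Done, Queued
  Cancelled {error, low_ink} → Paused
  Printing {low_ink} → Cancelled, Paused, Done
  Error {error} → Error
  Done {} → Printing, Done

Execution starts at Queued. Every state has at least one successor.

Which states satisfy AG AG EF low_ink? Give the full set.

States satisfying AG EF low_ink: ∅.
States satisfying AG AG EF low_ink: ∅.

none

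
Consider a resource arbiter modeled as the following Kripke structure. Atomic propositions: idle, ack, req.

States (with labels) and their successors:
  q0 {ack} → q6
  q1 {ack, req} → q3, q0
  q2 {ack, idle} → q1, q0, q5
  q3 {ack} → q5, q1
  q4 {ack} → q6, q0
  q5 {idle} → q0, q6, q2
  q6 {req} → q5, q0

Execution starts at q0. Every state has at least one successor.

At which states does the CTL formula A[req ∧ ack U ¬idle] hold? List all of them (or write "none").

States satisfying req ∧ ack: {q1}.
States satisfying ¬idle: {q0, q1, q3, q4, q6}.
States satisfying A[req ∧ ack U ¬idle]: {q0, q1, q3, q4, q6}.

{q0, q1, q3, q4, q6}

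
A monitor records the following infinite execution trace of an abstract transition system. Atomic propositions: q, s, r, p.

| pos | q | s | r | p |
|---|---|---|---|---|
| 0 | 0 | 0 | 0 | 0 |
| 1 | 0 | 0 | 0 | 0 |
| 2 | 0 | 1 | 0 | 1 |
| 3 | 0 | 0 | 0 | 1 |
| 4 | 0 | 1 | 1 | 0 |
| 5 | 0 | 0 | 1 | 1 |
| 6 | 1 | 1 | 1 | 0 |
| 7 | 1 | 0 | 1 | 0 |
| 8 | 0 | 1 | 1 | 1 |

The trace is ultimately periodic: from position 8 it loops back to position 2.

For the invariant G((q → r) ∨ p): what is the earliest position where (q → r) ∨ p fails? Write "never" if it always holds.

never

(q → r) ∨ p holds at every position 0..8, and those are all the positions the trace ever visits, so the invariant G((q → r) ∨ p) is never violated.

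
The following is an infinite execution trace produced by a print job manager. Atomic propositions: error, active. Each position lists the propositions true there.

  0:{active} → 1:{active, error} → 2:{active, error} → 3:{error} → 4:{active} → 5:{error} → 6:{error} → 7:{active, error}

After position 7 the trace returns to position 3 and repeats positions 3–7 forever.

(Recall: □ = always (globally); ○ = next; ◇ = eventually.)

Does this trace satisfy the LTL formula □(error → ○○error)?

error → ○○error must hold at every position from 0 onward. It fails at position 2, so □(error → ○○error) is false.
Positions where error holds: 1, 2, 3, 5, 6, 7.
Check ○○error at each: 1→ok, 2→fails, 3→ok, 5→ok, 6→ok, 7→fails.

Violated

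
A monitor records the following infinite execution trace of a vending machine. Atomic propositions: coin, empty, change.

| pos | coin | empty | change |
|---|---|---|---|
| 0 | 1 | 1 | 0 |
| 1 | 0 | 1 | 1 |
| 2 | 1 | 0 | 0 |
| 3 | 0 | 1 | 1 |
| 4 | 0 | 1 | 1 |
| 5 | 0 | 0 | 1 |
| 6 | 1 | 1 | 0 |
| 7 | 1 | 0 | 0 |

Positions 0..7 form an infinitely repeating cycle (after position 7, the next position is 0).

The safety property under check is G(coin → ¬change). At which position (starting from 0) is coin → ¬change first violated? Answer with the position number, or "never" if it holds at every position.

never

coin → ¬change holds at every position 0..7, and those are all the positions the trace ever visits, so the invariant G(coin → ¬change) is never violated.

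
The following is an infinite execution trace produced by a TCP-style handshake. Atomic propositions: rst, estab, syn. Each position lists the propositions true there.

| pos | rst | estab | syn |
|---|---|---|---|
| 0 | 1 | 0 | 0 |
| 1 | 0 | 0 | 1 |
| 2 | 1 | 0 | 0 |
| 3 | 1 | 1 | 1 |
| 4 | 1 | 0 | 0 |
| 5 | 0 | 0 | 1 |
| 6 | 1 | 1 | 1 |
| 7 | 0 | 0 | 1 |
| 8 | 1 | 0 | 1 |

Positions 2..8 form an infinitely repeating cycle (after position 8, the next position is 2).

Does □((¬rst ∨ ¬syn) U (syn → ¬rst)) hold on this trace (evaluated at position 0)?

Violated

(¬rst ∨ ¬syn) U (syn → ¬rst) must hold at every position from 0 onward. It fails at position 3, so □((¬rst ∨ ¬syn) U (syn → ¬rst)) is false.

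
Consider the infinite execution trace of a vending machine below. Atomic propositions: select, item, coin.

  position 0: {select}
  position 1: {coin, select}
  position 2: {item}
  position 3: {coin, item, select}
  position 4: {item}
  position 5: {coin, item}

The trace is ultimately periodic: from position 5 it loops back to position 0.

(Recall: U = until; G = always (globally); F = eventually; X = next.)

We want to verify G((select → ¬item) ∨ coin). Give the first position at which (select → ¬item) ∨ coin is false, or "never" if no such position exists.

never

(select → ¬item) ∨ coin holds at every position 0..5, and those are all the positions the trace ever visits, so the invariant G((select → ¬item) ∨ coin) is never violated.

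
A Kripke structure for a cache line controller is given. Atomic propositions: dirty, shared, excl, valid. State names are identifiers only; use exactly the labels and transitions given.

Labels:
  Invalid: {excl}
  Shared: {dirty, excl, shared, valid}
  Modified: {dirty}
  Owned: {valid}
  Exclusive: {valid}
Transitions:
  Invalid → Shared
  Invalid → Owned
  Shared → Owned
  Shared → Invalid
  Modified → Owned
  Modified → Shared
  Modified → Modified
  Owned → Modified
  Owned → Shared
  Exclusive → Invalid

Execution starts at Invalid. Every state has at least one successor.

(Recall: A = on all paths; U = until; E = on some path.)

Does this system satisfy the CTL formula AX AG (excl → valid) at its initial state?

Violated

States satisfying AG (excl → valid): ∅.
States satisfying AX AG (excl → valid): ∅.
Invalid ∉ Sat(AX AG (excl → valid)).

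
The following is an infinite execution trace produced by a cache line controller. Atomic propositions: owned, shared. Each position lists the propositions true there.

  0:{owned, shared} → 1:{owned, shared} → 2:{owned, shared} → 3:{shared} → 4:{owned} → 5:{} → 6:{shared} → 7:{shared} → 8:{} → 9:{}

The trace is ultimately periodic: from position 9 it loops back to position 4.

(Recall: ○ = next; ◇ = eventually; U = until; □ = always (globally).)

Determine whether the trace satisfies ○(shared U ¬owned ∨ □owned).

Holds

The position after 0 is 1; shared U ¬owned ∨ □owned is true there.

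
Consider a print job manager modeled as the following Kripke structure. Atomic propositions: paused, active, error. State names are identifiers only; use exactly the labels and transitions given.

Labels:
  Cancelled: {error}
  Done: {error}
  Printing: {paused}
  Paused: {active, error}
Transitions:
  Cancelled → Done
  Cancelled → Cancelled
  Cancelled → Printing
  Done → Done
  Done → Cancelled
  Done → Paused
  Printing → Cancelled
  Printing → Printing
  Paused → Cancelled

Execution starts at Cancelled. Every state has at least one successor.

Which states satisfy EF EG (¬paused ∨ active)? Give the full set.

{Cancelled, Done, Printing, Paused}

States satisfying EG (¬paused ∨ active): {Cancelled, Done, Paused}.
States satisfying EF EG (¬paused ∨ active): {Cancelled, Done, Printing, Paused}.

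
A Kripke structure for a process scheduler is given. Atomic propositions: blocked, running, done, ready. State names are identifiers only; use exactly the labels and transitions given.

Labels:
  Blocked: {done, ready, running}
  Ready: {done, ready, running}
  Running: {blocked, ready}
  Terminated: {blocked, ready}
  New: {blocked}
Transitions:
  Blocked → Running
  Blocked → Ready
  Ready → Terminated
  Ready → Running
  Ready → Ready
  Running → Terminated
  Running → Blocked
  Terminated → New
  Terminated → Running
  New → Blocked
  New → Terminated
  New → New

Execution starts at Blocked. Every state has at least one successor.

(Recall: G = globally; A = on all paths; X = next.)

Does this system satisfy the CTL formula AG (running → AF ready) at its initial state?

States satisfying running → AF ready: {Blocked, Ready, Running, Terminated, New}.
States satisfying AG (running → AF ready): {Blocked, Ready, Running, Terminated, New}.
Every state reachable from Blocked satisfies running → AF ready.
Blocked ∈ Sat(AG (running → AF ready)).

Yes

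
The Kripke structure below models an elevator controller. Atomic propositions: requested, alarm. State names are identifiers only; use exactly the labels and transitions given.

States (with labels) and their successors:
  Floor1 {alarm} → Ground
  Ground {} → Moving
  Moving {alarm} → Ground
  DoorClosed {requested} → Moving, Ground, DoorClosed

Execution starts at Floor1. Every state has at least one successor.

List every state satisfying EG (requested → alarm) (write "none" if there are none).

{Floor1, Ground, Moving}

States satisfying requested → alarm: {Floor1, Ground, Moving}.
States satisfying EG (requested → alarm): {Floor1, Ground, Moving}.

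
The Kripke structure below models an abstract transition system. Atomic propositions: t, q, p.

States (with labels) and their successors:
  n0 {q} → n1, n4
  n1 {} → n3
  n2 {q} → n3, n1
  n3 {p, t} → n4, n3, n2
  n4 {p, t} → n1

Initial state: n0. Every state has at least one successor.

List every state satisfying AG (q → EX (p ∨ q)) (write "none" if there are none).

States satisfying q → EX (p ∨ q): {n0, n1, n2, n3, n4}.
States satisfying AG (q → EX (p ∨ q)): {n0, n1, n2, n3, n4}.

{n0, n1, n2, n3, n4}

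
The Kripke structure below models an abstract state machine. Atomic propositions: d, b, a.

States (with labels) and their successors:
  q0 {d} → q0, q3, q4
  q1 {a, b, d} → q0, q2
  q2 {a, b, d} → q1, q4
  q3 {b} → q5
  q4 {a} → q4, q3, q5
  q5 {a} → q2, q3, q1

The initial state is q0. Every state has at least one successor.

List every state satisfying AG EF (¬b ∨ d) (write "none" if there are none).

{q0, q1, q2, q3, q4, q5}

States satisfying EF (¬b ∨ d): {q0, q1, q2, q3, q4, q5}.
States satisfying AG EF (¬b ∨ d): {q0, q1, q2, q3, q4, q5}.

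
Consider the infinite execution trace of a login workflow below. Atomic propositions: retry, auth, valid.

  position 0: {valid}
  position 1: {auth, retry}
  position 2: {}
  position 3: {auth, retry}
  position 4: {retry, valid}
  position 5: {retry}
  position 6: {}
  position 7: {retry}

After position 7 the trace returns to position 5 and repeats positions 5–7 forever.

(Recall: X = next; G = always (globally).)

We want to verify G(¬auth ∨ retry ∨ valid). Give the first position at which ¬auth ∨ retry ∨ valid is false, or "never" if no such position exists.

¬auth ∨ retry ∨ valid holds at every position 0..7, and those are all the positions the trace ever visits, so the invariant G(¬auth ∨ retry ∨ valid) is never violated.

never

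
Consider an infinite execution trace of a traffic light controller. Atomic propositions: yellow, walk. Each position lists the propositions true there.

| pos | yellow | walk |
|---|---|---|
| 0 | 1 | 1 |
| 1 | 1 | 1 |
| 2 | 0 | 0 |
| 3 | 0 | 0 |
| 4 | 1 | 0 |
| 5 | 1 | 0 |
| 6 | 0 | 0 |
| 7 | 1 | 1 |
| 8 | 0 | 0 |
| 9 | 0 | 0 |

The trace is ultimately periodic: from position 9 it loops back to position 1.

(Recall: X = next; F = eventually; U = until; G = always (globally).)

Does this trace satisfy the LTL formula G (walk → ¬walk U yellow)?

walk → ¬walk U yellow holds at every position 0..9, and those are all positions ever visited, so G (walk → ¬walk U yellow) holds.
Positions where walk holds: 0, 1, 7.
Check ¬walk U yellow at each: 0→ok, 1→ok, 7→ok.

Holds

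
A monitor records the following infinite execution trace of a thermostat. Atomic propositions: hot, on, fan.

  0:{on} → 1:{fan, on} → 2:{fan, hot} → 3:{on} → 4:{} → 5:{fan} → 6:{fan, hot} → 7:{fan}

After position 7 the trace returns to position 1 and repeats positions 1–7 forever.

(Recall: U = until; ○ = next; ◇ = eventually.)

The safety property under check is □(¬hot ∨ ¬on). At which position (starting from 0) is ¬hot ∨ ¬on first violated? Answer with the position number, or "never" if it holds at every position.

¬hot ∨ ¬on holds at every position 0..7, and those are all the positions the trace ever visits, so the invariant □(¬hot ∨ ¬on) is never violated.

never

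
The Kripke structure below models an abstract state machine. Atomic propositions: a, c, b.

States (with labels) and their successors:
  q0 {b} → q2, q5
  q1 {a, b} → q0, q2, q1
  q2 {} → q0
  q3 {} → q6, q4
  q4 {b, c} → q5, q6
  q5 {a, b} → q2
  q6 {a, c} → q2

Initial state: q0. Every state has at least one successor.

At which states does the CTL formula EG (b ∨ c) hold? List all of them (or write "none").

States satisfying b ∨ c: {q0, q1, q4, q5, q6}.
States satisfying EG (b ∨ c): {q1}.

{q1}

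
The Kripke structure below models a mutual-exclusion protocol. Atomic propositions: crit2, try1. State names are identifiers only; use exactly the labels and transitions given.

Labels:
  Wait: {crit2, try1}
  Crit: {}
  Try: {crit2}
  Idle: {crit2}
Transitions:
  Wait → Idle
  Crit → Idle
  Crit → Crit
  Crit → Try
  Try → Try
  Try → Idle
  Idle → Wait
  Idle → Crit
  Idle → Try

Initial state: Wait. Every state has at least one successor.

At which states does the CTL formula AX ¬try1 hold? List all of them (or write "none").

States satisfying ¬try1: {Crit, Try, Idle}.
States satisfying AX ¬try1: {Wait, Crit, Try}.

{Wait, Crit, Try}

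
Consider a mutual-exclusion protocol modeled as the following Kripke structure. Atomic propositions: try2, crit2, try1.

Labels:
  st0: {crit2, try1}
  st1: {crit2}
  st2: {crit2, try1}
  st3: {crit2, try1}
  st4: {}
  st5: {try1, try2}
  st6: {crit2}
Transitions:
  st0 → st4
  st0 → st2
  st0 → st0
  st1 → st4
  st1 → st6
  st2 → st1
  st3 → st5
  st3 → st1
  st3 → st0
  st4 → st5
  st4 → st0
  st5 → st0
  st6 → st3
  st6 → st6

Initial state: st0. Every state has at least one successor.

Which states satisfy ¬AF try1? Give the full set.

States satisfying try1: {st0, st2, st3, st5}.
States satisfying AF try1: {st0, st2, st3, st4, st5}.
States satisfying ¬AF try1: {st1, st6}.

{st1, st6}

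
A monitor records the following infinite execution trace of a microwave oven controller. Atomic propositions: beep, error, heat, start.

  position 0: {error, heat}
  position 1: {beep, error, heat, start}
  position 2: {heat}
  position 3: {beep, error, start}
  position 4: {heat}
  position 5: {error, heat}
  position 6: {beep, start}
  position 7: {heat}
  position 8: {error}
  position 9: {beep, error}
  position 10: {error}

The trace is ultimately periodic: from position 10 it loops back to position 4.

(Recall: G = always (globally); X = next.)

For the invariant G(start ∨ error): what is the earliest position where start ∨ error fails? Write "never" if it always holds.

2

Check start ∨ error at each position in order: 0 ✓, 1 ✓.
At position 2 the labels are {heat}, so start ∨ error is false there. This is the first violation.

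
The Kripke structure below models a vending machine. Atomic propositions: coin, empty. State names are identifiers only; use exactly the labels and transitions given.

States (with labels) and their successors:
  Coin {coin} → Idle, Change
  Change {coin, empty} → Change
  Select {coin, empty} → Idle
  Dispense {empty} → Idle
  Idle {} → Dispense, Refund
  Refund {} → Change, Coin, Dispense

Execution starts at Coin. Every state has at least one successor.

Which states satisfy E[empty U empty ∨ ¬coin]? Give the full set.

States satisfying empty: {Change, Select, Dispense}.
States satisfying empty ∨ ¬coin: {Change, Select, Dispense, Idle, Refund}.
States satisfying E[empty U empty ∨ ¬coin]: {Change, Select, Dispense, Idle, Refund}.

{Change, Select, Dispense, Idle, Refund}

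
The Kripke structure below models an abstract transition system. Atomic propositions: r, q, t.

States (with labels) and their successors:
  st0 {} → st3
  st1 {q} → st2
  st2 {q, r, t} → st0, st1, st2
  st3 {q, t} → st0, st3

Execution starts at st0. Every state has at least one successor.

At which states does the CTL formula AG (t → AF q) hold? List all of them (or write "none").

States satisfying t → AF q: {st0, st1, st2, st3}.
States satisfying AG (t → AF q): {st0, st1, st2, st3}.

{st0, st1, st2, st3}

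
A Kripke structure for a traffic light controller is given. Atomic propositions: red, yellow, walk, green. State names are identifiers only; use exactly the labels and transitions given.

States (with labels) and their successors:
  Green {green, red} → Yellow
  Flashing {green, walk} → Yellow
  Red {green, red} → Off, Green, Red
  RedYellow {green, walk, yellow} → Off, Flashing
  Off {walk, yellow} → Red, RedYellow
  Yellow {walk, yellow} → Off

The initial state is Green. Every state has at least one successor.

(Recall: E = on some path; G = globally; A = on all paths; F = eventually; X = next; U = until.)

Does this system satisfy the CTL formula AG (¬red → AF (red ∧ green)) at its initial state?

States satisfying ¬red → AF (red ∧ green): {Green, Red}.
States satisfying AG (¬red → AF (red ∧ green)): ∅.
Flashing is reachable from Green and violates ¬red → AF (red ∧ green), so AG fails at Green.
Green ∉ Sat(AG (¬red → AF (red ∧ green))).

Does not hold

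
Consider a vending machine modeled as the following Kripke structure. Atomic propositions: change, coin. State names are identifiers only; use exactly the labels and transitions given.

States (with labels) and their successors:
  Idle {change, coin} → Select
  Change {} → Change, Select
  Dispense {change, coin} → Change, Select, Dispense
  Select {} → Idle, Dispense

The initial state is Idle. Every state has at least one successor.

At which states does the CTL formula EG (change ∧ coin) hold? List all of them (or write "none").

States satisfying change ∧ coin: {Idle, Dispense}.
States satisfying EG (change ∧ coin): {Dispense}.

{Dispense}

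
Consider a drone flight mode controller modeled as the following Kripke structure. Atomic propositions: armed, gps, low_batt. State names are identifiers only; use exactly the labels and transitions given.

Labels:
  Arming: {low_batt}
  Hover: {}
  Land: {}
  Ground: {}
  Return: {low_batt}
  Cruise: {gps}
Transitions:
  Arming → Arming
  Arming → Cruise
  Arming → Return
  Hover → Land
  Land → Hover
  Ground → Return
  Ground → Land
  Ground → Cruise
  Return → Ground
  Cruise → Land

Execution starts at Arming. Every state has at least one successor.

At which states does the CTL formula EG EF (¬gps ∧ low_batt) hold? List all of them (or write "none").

States satisfying EF (¬gps ∧ low_batt): {Arming, Ground, Return}.
States satisfying EG EF (¬gps ∧ low_batt): {Arming, Ground, Return}.

{Arming, Ground, Return}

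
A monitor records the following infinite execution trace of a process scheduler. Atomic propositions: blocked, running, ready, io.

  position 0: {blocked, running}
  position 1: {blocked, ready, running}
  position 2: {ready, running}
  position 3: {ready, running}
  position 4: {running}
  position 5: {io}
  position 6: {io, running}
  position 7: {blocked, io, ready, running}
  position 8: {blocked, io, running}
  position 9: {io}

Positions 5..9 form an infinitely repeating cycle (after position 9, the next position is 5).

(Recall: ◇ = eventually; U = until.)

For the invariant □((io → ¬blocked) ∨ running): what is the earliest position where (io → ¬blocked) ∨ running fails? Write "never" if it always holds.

(io → ¬blocked) ∨ running holds at every position 0..9, and those are all the positions the trace ever visits, so the invariant □((io → ¬blocked) ∨ running) is never violated.

never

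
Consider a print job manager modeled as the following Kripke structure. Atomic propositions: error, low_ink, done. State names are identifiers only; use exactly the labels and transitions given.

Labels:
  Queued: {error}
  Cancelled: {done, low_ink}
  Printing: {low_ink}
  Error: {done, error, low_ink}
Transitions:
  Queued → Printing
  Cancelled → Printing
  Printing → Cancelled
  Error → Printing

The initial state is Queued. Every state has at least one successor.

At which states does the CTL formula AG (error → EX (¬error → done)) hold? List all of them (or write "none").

States satisfying error → EX (¬error → done): {Cancelled, Printing}.
States satisfying AG (error → EX (¬error → done)): {Cancelled, Printing}.

{Cancelled, Printing}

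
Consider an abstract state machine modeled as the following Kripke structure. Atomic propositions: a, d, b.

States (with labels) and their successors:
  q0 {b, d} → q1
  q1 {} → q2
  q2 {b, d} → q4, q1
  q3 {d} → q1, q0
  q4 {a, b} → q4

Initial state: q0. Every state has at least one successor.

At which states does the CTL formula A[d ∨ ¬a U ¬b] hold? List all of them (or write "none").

States satisfying d ∨ ¬a: {q0, q1, q2, q3}.
States satisfying ¬b: {q1, q3}.
States satisfying A[d ∨ ¬a U ¬b]: {q0, q1, q3}.

{q0, q1, q3}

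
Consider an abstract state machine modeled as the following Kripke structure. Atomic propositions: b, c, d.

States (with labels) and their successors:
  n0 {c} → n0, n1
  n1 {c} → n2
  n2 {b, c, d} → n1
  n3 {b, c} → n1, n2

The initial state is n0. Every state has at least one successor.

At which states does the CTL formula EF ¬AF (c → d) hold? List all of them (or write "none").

States satisfying ¬AF (c → d): {n0}.
States satisfying EF ¬AF (c → d): {n0}.

{n0}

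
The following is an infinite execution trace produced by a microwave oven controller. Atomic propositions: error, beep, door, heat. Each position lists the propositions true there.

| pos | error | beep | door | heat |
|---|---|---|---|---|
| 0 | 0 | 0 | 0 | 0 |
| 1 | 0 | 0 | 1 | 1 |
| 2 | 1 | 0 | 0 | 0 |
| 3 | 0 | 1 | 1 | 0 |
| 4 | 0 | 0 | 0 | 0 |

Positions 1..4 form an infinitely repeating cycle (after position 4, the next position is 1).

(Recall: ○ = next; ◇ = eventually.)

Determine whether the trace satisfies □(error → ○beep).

error → ○beep holds at every position 0..4, and those are all positions ever visited, so □(error → ○beep) holds.
Positions where error holds: 2.
Check ○beep at each: 2→ok.

Yes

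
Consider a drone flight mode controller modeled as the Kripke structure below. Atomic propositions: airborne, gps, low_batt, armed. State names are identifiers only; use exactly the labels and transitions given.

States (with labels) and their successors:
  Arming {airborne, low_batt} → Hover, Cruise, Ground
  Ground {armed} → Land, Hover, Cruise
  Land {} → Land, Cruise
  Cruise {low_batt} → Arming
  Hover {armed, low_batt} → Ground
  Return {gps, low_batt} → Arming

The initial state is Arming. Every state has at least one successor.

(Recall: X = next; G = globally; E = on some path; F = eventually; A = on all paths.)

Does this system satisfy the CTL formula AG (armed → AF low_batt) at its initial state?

States satisfying armed → AF low_batt: {Arming, Land, Cruise, Hover, Return}.
States satisfying AG (armed → AF low_batt): ∅.
Ground is reachable from Arming and violates armed → AF low_batt, so AG fails at Arming.
Arming ∉ Sat(AG (armed → AF low_batt)).

No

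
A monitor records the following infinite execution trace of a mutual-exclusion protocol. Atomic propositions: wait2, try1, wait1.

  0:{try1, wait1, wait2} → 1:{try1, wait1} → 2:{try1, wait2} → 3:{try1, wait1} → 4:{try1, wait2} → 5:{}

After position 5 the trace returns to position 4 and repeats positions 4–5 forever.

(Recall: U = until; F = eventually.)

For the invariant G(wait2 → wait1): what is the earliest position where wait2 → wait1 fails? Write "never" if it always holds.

Check wait2 → wait1 at each position in order: 0 ✓, 1 ✓.
At position 2 the labels are {try1, wait2}, so wait2 → wait1 is false there. This is the first violation.

2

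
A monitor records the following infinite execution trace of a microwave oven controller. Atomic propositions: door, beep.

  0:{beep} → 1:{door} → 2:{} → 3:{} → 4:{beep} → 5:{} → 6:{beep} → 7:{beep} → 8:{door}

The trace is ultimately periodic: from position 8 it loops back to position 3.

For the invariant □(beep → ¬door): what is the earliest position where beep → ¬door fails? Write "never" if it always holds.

beep → ¬door holds at every position 0..8, and those are all the positions the trace ever visits, so the invariant □(beep → ¬door) is never violated.

never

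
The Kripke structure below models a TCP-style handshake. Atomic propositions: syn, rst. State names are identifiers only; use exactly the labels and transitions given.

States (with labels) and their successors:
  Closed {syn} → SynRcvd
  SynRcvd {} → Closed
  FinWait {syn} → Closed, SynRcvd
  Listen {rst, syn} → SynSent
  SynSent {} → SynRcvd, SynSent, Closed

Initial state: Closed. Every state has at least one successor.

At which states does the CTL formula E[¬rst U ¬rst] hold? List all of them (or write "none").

{Closed, SynRcvd, FinWait, SynSent}

States satisfying ¬rst: {Closed, SynRcvd, FinWait, SynSent}.
States satisfying E[¬rst U ¬rst]: {Closed, SynRcvd, FinWait, SynSent}.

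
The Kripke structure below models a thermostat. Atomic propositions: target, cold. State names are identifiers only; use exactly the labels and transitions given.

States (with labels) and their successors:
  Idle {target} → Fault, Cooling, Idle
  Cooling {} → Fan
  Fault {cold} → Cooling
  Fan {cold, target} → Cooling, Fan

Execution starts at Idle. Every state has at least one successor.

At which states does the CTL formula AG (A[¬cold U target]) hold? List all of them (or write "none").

States satisfying A[¬cold U target]: {Idle, Cooling, Fan}.
States satisfying AG (A[¬cold U target]): {Cooling, Fan}.

{Cooling, Fan}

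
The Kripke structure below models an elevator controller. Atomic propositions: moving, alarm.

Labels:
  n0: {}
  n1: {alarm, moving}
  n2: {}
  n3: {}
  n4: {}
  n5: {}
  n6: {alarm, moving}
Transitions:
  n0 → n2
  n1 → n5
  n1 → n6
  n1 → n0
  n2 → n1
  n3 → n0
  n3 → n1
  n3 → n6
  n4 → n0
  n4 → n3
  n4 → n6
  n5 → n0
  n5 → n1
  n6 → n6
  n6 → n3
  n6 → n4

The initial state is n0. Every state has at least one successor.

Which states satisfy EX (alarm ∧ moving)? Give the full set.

States satisfying alarm ∧ moving: {n1, n6}.
States satisfying EX (alarm ∧ moving): {n1, n2, n3, n4, n5, n6}.

{n1, n2, n3, n4, n5, n6}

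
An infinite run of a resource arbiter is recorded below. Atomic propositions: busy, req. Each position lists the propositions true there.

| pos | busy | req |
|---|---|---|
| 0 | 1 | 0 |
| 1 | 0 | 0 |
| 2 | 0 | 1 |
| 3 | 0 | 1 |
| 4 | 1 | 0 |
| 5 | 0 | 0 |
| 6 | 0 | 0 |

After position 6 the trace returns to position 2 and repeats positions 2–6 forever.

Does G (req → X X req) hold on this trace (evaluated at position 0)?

Violated

req → X X req must hold at every position from 0 onward. It fails at position 2, so G (req → X X req) is false.
Positions where req holds: 2, 3.
Check X X req at each: 2→fails, 3→fails.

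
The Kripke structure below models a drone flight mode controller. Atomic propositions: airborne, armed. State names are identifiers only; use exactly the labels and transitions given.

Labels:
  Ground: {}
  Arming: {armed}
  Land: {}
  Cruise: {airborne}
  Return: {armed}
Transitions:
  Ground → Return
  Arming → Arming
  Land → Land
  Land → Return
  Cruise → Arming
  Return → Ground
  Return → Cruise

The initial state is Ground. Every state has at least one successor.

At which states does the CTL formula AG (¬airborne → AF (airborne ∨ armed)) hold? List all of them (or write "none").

States satisfying ¬airborne → AF (airborne ∨ armed): {Ground, Arming, Cruise, Return}.
States satisfying AG (¬airborne → AF (airborne ∨ armed)): {Ground, Arming, Cruise, Return}.

{Ground, Arming, Cruise, Return}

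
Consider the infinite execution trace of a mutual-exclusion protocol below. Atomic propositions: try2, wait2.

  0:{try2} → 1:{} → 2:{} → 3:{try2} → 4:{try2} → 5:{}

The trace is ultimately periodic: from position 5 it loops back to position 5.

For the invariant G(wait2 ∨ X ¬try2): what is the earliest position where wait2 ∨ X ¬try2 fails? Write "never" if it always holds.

Check wait2 ∨ X ¬try2 at each position in order: 0 ✓, 1 ✓.
At position 2 the labels are {} and the next position 3 has {try2}, so wait2 ∨ X ¬try2 is false there. This is the first violation.

2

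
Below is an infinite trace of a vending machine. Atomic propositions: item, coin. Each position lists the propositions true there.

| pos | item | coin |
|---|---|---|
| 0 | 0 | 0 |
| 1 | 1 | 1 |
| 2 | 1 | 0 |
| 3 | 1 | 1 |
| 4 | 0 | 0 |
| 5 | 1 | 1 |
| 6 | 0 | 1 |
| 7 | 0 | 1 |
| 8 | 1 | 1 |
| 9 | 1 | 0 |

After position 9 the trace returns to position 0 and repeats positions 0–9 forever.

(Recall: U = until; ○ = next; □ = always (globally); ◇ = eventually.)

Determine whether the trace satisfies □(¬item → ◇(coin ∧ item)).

¬item → ◇(coin ∧ item) holds at every position 0..9, and those are all positions ever visited, so □(¬item → ◇(coin ∧ item)) holds.
Positions where ¬item holds: 0, 4, 6, 7.
Check ◇(coin ∧ item) at each: 0→ok, 4→ok, 6→ok, 7→ok.

Holds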